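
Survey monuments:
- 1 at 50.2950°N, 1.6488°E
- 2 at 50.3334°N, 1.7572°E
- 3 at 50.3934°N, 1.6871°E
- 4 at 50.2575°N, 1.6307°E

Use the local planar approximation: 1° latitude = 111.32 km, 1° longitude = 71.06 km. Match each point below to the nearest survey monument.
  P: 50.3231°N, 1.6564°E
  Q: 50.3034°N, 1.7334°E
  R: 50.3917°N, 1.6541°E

P→1; Q→2; R→3

P at 50.3231°N, 1.6564°E:
  1: 3.1744 km
  2: 7.2540 km
  3: 8.1242 km
  4: 7.5275 km
  → nearest: 1 (3.1744 km)
Q at 50.3034°N, 1.7334°E:
  1: 6.0840 km
  2: 3.7434 km
  3: 10.5452 km
  4: 8.9088 km
  → nearest: 2 (3.7434 km)
R at 50.3917°N, 1.6541°E:
  1: 10.7712 km
  2: 9.7874 km
  3: 2.3526 km
  4: 15.0314 km
  → nearest: 3 (2.3526 km)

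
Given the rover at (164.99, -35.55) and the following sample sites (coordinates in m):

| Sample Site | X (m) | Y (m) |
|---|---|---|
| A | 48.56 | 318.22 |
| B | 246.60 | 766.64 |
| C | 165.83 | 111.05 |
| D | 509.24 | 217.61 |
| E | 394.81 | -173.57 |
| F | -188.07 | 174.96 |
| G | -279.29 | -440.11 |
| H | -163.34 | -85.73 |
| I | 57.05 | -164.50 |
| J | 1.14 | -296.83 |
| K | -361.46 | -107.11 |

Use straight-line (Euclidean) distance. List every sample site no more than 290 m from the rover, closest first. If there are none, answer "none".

Distances from (164.99, -35.55):
A: 372.44 m
B: 806.33 m
C: 146.60 m
D: 427.31 m
E: 268.08 m
F: 411.05 m
G: 600.88 m
H: 332.14 m
I: 168.16 m
J: 308.41 m
K: 531.29 m
Threshold 290 m: C (146.60 m), I (168.16 m), E (268.08 m) are within range.

C, I, E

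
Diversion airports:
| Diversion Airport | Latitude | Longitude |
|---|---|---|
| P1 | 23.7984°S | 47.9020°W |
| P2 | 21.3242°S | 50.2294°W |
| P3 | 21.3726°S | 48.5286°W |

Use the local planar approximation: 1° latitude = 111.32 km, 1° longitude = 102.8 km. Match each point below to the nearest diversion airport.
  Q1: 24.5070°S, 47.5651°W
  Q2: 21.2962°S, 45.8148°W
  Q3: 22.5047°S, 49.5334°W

Q1→P1; Q2→P3; Q3→P2

Q1 at 24.5070°S, 47.5651°W:
  P1: 86.1495 km
  P2: 447.8290 km
  P3: 362.7073 km
  → nearest: P1 (86.1495 km)
Q2 at 21.2962°S, 45.8148°W:
  P1: 351.6035 km
  P2: 453.8316 km
  P3: 279.1082 km
  → nearest: P3 (279.1082 km)
Q3 at 22.5047°S, 49.5334°W:
  P1: 221.0570 km
  P2: 149.6285 km
  P3: 162.9476 km
  → nearest: P2 (149.6285 km)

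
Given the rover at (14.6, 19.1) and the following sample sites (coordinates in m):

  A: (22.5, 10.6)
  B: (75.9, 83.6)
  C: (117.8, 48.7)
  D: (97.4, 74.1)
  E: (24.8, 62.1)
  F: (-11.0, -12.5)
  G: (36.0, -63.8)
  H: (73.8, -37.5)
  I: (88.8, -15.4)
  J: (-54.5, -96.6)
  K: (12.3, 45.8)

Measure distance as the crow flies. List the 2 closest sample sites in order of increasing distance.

Distances from (14.6, 19.1):
A: 11.6 m
B: 89.0 m
C: 107.4 m
D: 99.4 m
E: 44.2 m
F: 40.7 m
G: 85.6 m
H: 81.9 m
I: 81.8 m
J: 134.8 m
K: 26.8 m
Sorted: A (11.6 m) < K (26.8 m) < F (40.7 m) < E (44.2 m) < …

A, K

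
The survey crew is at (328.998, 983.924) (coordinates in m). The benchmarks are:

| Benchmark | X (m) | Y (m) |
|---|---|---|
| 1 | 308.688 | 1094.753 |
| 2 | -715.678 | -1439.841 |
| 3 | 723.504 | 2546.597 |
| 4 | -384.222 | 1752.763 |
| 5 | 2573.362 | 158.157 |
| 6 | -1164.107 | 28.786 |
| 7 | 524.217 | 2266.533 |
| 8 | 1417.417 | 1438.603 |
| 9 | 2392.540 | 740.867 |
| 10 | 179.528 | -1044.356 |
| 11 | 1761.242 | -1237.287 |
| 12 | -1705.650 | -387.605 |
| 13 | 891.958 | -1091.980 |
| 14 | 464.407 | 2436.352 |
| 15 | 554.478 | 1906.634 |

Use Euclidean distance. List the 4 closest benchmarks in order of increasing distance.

Distances from (328.998, 983.924):
1: √((-20.310)² + (110.829)²) = √(412.49610 + 12283.06724) = 112.675 m
2: √((-1044.676)² + (-2423.765)²) = √(1091347.94498 + 5874636.77522) = 2639.315 m
3: √((394.506)² + (1562.673)²) = √(155634.98404 + 2441946.90493) = 1611.702 m
4: √((-713.220)² + (768.839)²) = √(508682.76840 + 591113.40792) = 1048.712 m
5: √((2244.364)² + (-825.767)²) = √(5037169.76450 + 681891.13829) = 2391.456 m
6: √((-1493.105)² + (-955.138)²) = √(2229362.54103 + 912288.59904) = 1772.470 m
7: √((195.219)² + (1282.609)²) = √(38110.45796 + 1645085.84688) = 1297.381 m
8: √((1088.419)² + (454.679)²) = √(1184655.91956 + 206732.99304) = 1179.571 m
9: √((2063.542)² + (-243.057)²) = √(4258205.58576 + 59076.70525) = 2077.807 m
10: √((-149.470)² + (-2028.280)²) = √(22341.28090 + 4113919.75840) = 2033.780 m
11: √((1432.244)² + (-2221.211)²) = √(2051322.87554 + 4933778.30652) = 2642.934 m
12: √((-2034.648)² + (-1371.529)²) = √(4139792.48390 + 1881091.79784) = 2453.749 m
13: √((562.960)² + (-2075.904)²) = √(316923.96160 + 4309377.41722) = 2150.884 m
14: √((135.409)² + (1452.428)²) = √(18335.59728 + 2109547.09518) = 1458.726 m
15: √((225.480)² + (922.710)²) = √(50841.23040 + 851393.74410) = 949.861 m
Sorted: 1 (112.675 m) < 15 (949.861 m) < 4 (1048.712 m) < 8 (1179.571 m) < 7 (1297.381 m) < 14 (1458.726 m) < …

1, 15, 4, 8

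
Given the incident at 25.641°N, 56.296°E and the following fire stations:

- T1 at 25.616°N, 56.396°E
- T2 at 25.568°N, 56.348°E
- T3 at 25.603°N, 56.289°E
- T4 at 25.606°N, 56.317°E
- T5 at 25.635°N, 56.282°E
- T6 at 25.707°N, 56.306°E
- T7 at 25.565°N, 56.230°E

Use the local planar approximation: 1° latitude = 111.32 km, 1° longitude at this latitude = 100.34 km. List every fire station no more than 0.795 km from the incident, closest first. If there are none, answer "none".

Distances from 25.641°N, 56.296°E:
T1: 10.413 km
T2: 9.657 km
T3: 4.288 km
T4: 4.429 km
T5: 1.555 km
T6: 7.415 km
T7: 10.744 km
Threshold 0.795 km: none within range.

none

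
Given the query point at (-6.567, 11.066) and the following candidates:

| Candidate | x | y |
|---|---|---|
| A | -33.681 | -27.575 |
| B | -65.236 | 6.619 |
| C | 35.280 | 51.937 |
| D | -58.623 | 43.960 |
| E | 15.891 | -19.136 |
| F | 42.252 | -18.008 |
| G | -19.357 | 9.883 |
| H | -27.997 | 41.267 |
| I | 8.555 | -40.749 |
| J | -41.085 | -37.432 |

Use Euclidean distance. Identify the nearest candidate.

Distances from (-6.567, 11.066):
A: 47.205
B: 58.837
C: 58.495
D: 61.578
E: 37.637
F: 56.821
G: 12.845
H: 37.032
I: 53.977
J: 59.528
Minimum: G at 12.845.

G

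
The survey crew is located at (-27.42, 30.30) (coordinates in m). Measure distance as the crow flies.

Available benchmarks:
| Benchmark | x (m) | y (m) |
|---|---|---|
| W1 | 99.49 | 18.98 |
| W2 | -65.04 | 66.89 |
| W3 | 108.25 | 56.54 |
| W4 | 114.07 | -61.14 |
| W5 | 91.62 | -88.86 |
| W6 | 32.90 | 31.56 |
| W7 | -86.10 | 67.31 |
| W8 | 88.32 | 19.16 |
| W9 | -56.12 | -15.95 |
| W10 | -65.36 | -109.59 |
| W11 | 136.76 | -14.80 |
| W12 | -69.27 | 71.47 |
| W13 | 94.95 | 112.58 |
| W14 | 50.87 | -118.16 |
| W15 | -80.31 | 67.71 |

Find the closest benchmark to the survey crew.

W2

Distances from (-27.42, 30.30):
W1: √((126.91)² + (-11.32)²) = √(16106.1481 + 128.1424) = 127.41 m
W2: √((-37.62)² + (36.59)²) = √(1415.2644 + 1338.8281) = 52.48 m
W3: √((135.67)² + (26.24)²) = √(18406.3489 + 688.5376) = 138.18 m
W4: √((141.49)² + (-91.44)²) = √(20019.4201 + 8361.2736) = 168.47 m
W5: √((119.04)² + (-119.16)²) = √(14170.5216 + 14199.1056) = 168.43 m
W6: √((60.32)² + (1.26)²) = √(3638.5024 + 1.5876) = 60.33 m
W7: √((-58.68)² + (37.01)²) = √(3443.3424 + 1369.7401) = 69.38 m
W8: √((115.74)² + (-11.14)²) = √(13395.7476 + 124.0996) = 116.27 m
W9: √((-28.70)² + (-46.25)²) = √(823.6900 + 2139.0625) = 54.43 m
W10: √((-37.94)² + (-139.89)²) = √(1439.4436 + 19569.2121) = 144.94 m
W11: √((164.18)² + (-45.10)²) = √(26955.0724 + 2034.0100) = 170.26 m
W12: √((-41.85)² + (41.17)²) = √(1751.4225 + 1694.9689) = 58.71 m
W13: √((122.37)² + (82.28)²) = √(14974.4169 + 6769.9984) = 147.46 m
W14: √((78.29)² + (-148.46)²) = √(6129.3241 + 22040.3716) = 167.84 m
W15: √((-52.89)² + (37.41)²) = √(2797.3521 + 1399.5081) = 64.78 m
Minimum: W2 at 52.48 m.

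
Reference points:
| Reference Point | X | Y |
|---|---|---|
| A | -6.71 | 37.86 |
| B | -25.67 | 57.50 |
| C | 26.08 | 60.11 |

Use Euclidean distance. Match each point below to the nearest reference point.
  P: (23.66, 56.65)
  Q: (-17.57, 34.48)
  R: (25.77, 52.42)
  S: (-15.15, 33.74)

P→C; Q→A; R→C; S→A

P at (23.66, 56.65):
  A: 35.71
  B: 49.34
  C: 4.22
  → nearest: C (4.22)
Q at (-17.57, 34.48):
  A: 11.37
  B: 24.40
  C: 50.62
  → nearest: A (11.37)
R at (25.77, 52.42):
  A: 35.59
  B: 51.69
  C: 7.70
  → nearest: C (7.70)
S at (-15.15, 33.74):
  A: 9.39
  B: 25.98
  C: 48.94
  → nearest: A (9.39)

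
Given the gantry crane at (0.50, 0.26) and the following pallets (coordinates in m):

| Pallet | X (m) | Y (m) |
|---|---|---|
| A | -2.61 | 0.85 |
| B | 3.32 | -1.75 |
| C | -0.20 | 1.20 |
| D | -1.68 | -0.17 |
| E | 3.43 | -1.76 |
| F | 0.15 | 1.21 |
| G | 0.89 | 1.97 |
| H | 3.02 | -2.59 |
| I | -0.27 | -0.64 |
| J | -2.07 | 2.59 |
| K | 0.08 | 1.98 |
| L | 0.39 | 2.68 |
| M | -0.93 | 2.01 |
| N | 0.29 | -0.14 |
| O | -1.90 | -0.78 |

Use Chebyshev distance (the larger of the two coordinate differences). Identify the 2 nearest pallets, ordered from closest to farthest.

N, I

Distances from (0.50, 0.26):
A: max(|-3.11|, |0.59|) = 3.11 m
B: max(|2.82|, |-2.01|) = 2.82 m
C: max(|-0.70|, |0.94|) = 0.94 m
D: max(|-2.18|, |-0.43|) = 2.18 m
E: max(|2.93|, |-2.02|) = 2.93 m
F: max(|-0.35|, |0.95|) = 0.95 m
G: max(|0.39|, |1.71|) = 1.71 m
H: max(|2.52|, |-2.85|) = 2.85 m
I: max(|-0.77|, |-0.90|) = 0.90 m
J: max(|-2.57|, |2.33|) = 2.57 m
K: max(|-0.42|, |1.72|) = 1.72 m
L: max(|-0.11|, |2.42|) = 2.42 m
M: max(|-1.43|, |1.75|) = 1.75 m
N: max(|-0.21|, |-0.40|) = 0.40 m
O: max(|-2.40|, |-1.04|) = 2.40 m
Sorted: N (0.40 m) < I (0.90 m) < C (0.94 m) < F (0.95 m) < …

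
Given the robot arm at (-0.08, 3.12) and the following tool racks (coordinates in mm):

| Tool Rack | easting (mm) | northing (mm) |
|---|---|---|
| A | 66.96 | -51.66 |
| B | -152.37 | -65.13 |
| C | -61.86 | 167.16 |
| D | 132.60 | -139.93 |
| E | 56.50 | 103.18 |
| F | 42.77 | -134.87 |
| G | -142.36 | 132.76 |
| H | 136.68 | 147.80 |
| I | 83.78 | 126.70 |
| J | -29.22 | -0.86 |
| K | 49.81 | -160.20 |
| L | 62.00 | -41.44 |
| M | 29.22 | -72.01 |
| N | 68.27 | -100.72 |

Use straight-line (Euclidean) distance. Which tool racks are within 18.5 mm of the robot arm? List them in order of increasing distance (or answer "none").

none

Distances from (-0.08, 3.12):
A: √((67.04)² + (-54.78)²) = √(4494.3616 + 3000.8484) = 86.57 mm
B: √((-152.29)² + (-68.25)²) = √(23192.2441 + 4658.0625) = 166.88 mm
C: √((-61.78)² + (164.04)²) = √(3816.7684 + 26909.1216) = 175.29 mm
D: √((132.68)² + (-143.05)²) = √(17603.9824 + 20463.3025) = 195.11 mm
E: √((56.58)² + (100.06)²) = √(3201.2964 + 10012.0036) = 114.95 mm
F: √((42.85)² + (-137.99)²) = √(1836.1225 + 19041.2401) = 144.49 mm
G: √((-142.28)² + (129.64)²) = √(20243.5984 + 16806.5296) = 192.48 mm
H: √((136.76)² + (144.68)²) = √(18703.2976 + 20932.3024) = 199.09 mm
I: √((83.86)² + (123.58)²) = √(7032.4996 + 15272.0164) = 149.35 mm
J: √((-29.14)² + (-3.98)²) = √(849.1396 + 15.8404) = 29.41 mm
K: √((49.89)² + (-163.32)²) = √(2489.0121 + 26673.4224) = 170.77 mm
L: √((62.08)² + (-44.56)²) = √(3853.9264 + 1985.5936) = 76.42 mm
M: √((29.30)² + (-75.13)²) = √(858.4900 + 5644.5169) = 80.64 mm
N: √((68.35)² + (-103.84)²) = √(4671.7225 + 10782.7456) = 124.32 mm
Threshold 18.5 mm: none within range.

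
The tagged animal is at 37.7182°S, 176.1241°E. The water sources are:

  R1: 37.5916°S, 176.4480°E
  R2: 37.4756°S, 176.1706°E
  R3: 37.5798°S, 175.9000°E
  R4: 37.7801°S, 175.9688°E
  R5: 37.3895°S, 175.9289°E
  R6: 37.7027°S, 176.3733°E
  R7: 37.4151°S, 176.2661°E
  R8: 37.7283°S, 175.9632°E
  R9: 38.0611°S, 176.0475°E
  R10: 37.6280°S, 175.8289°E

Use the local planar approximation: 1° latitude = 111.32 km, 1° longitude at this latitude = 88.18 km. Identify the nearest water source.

Distances from 37.7182°S, 176.1241°E:
R1: √((0.1266·111.32)² + (0.3239·88.18)²) = √(198.615806 + 815.759396) = 31.8493 km
R2: √((0.2426·111.32)² + (0.0465·88.18)²) = √(729.336567 + 16.813034) = 27.3157 km
R3: √((0.1384·111.32)² + (-0.2241·88.18)²) = √(237.366035 + 390.502575) = 25.0573 km
R4: √((-0.0619·111.32)² + (-0.1553·88.18)²) = √(47.481857 + 187.535331) = 15.3303 km
R5: √((0.3287·111.32)² + (-0.1952·88.18)²) = √(1338.892792 + 296.278281) = 40.4372 km
R6: √((0.0155·111.32)² + (0.2492·88.18)²) = √(2.977212 + 482.876716) = 22.0421 km
R7: √((0.3031·111.32)² + (0.1420·88.18)²) = √(1138.461289 + 156.789465) = 35.9896 km
R8: √((-0.0101·111.32)² + (-0.1609·88.18)²) = √(1.264122 + 201.303941) = 14.2326 km
R9: √((-0.3429·111.32)² + (-0.0766·88.18)²) = √(1457.073184 + 45.624459) = 38.7646 km
R10: √((0.0902·111.32)² + (-0.2952·88.18)²) = √(100.822966 + 677.599217) = 27.9002 km
Minimum: R8 at 14.2326 km.

R8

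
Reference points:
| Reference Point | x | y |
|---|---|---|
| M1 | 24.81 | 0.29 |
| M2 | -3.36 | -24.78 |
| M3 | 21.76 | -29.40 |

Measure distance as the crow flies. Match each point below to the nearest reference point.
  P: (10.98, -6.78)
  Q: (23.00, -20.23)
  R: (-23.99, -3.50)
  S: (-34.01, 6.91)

P at (10.98, -6.78):
  M1: 15.53
  M2: 23.01
  M3: 25.06
  → nearest: M1 (15.53)
Q at (23.00, -20.23):
  M1: 20.60
  M2: 26.75
  M3: 9.25
  → nearest: M3 (9.25)
R at (-23.99, -3.50):
  M1: 48.95
  M2: 29.64
  M3: 52.57
  → nearest: M2 (29.64)
S at (-34.01, 6.91):
  M1: 59.19
  M2: 44.09
  M3: 66.55
  → nearest: M2 (44.09)

P→M1; Q→M3; R→M2; S→M2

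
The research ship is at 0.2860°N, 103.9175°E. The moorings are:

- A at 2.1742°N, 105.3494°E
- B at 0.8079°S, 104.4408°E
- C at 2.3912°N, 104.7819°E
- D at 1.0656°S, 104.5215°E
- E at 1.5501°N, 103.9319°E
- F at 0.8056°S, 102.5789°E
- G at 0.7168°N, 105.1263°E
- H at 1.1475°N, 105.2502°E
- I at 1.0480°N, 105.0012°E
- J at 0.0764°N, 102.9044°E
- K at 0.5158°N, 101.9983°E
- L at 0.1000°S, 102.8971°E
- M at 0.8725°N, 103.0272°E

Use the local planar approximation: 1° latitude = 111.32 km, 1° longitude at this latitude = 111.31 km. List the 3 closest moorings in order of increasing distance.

Distances from 0.2860°N, 103.9175°E:
A: √((1.8882·111.32)² + (1.4319·111.31)²) = √(44181.695881 + 25403.510965) = 263.7901 km
B: √((-1.0939·111.32)² + (0.5233·111.31)²) = √(14828.650865 + 3392.890432) = 134.9872 km
C: √((2.1052·111.32)² + (0.8644·111.31)²) = √(54920.327458 + 9257.588701) = 253.3336 km
D: √((-1.3516·111.32)² + (0.6040·111.31)²) = √(22638.245303 + 4520.039632) = 164.7977 km
E: √((1.2641·111.32)² + (0.0144·111.31)²) = √(19802.009201 + 2.569173) = 140.7287 km
F: √((-1.0916·111.32)² + (-1.3386·111.31)²) = √(14766.359902 + 22200.870668) = 192.2686 km
G: √((0.4308·111.32)² + (1.2088·111.31)²) = √(2299.840855 + 18104.113687) = 142.8424 km
H: √((0.8615·111.32)² + (1.3327·111.31)²) = √(9197.228129 + 22005.597289) = 176.6432 km
I: √((0.7620·111.32)² + (1.0837·111.31)²) = √(7195.423132 + 14550.787966) = 147.4660 km
J: √((-0.2096·111.32)² + (-1.0131·111.31)²) = √(544.413583 + 12716.658135) = 115.1567 km
K: √((0.2298·111.32)² + (-1.9192·111.31)²) = √(654.404752 + 45636.132818) = 215.1524 km
L: √((-0.3860·111.32)² + (-1.0204·111.31)²) = √(1846.379649 + 12900.580864) = 121.4371 km
M: √((0.5865·111.32)² + (-0.8903·111.31)²) = √(4262.677025 + 9820.669873) = 118.6733 km
Sorted: J (115.1567 km) < M (118.6733 km) < L (121.4371 km) < B (134.9872 km) < E (140.7287 km) < …

J, M, L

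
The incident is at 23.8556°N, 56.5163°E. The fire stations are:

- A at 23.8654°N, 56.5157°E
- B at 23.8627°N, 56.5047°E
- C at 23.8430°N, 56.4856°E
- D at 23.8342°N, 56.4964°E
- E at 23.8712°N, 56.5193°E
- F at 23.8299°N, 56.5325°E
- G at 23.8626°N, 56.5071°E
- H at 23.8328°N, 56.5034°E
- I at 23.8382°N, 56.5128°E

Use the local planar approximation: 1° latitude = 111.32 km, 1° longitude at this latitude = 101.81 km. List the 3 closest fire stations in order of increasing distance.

Distances from 23.8556°N, 56.5163°E:
A: √((0.0098·111.32)² + (-0.0006·101.81)²) = √(1.190141 + 0.003731) = 1.0926 km
B: √((0.0071·111.32)² + (-0.0116·101.81)²) = √(0.624688 + 1.394752) = 1.4211 km
C: √((-0.0126·111.32)² + (-0.0307·101.81)²) = √(1.967377 + 9.769169) = 3.4259 km
D: √((-0.0214·111.32)² + (-0.0199·101.81)²) = √(5.675106 + 4.104753) = 3.1273 km
E: √((0.0156·111.32)² + (0.0030·101.81)²) = √(3.015752 + 0.093287) = 1.7632 km
F: √((-0.0257·111.32)² + (0.0162·101.81)²) = √(8.184886 + 2.720263) = 3.3023 km
G: √((0.0070·111.32)² + (-0.0092·101.81)²) = √(0.607215 + 0.877317) = 1.2184 km
H: √((-0.0228·111.32)² + (-0.0129·101.81)²) = √(6.441931 + 1.724886) = 2.8578 km
I: √((-0.0174·111.32)² + (-0.0035·101.81)²) = √(3.751845 + 0.126975) = 1.9695 km
Sorted: A (1.0926 km) < G (1.2184 km) < B (1.4211 km) < E (1.7632 km) < I (1.9695 km) < …

A, G, B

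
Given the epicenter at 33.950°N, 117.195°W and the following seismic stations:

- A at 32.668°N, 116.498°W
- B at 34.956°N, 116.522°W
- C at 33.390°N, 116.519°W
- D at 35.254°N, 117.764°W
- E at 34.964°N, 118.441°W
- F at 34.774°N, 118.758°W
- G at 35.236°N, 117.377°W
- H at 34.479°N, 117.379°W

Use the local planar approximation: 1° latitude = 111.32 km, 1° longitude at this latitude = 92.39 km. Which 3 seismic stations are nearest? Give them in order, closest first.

H, C, B

Distances from 33.950°N, 117.195°W:
A: √((-1.282·111.32)² + (0.697·92.39)²) = √(20366.78345 + 4146.82292) = 156.568 km
B: √((1.006·111.32)² + (0.673·92.39)²) = √(12541.29423 + 3866.16213) = 128.092 km
C: √((-0.560·111.32)² + (0.676·92.39)²) = √(3886.17586 + 3900.70697) = 88.243 km
D: √((1.304·111.32)² + (-0.569·92.39)²) = √(21071.79721 + 2763.59544) = 154.387 km
E: √((1.014·111.32)² + (-1.246·92.39)²) = √(12741.55125 + 13252.14011) = 161.226 km
F: √((0.824·111.32)² + (-1.563·92.39)²) = √(8413.96728 + 20852.96865) = 171.076 km
G: √((1.286·111.32)² + (-0.182·92.39)²) = √(20494.07553 + 282.74355) = 144.142 km
H: √((0.529·111.32)² + (-0.184·92.39)²) = √(3467.82952 + 288.99184) = 61.293 km
Sorted: H (61.293 km) < C (88.243 km) < B (128.092 km) < G (144.142 km) < D (154.387 km) < …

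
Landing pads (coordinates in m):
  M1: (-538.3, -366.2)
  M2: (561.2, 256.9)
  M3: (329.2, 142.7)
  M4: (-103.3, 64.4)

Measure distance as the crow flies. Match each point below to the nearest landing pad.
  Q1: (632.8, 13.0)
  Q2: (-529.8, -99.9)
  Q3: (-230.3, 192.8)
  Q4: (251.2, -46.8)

Q1 at (632.8, 13.0):
  M1: 1231.0 m
  M2: 254.2 m
  M3: 330.1 m
  M4: 737.9 m
  → nearest: M2 (254.2 m)
Q2 at (-529.8, -99.9):
  M1: 266.4 m
  M2: 1147.9 m
  M3: 892.6 m
  M4: 457.1 m
  → nearest: M1 (266.4 m)
Q3 at (-230.3, 192.8):
  M1: 638.2 m
  M2: 794.1 m
  M3: 561.7 m
  M4: 180.6 m
  → nearest: M4 (180.6 m)
Q4 at (251.2, -46.8):
  M1: 851.7 m
  M2: 434.0 m
  M3: 204.9 m
  M4: 371.5 m
  → nearest: M3 (204.9 m)

Q1→M2; Q2→M1; Q3→M4; Q4→M3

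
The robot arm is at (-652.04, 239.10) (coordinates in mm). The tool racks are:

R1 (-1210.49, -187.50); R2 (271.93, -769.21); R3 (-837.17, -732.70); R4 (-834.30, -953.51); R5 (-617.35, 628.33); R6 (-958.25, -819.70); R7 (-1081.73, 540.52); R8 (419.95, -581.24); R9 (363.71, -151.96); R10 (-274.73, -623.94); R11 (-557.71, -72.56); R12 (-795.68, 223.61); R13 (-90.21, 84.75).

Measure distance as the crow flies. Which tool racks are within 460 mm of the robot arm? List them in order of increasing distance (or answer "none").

Distances from (-652.04, 239.10):
R1: √((-558.45)² + (-426.60)²) = √(311866.4025 + 181987.5600) = 702.75 mm
R2: √((923.97)² + (-1008.31)²) = √(853720.5609 + 1016689.0561) = 1367.63 mm
R3: √((-185.13)² + (-971.80)²) = √(34273.1169 + 944395.2400) = 989.28 mm
R4: √((-182.26)² + (-1192.61)²) = √(33218.7076 + 1422318.6121) = 1206.46 mm
R5: √((34.69)² + (389.23)²) = √(1203.3961 + 151499.9929) = 390.77 mm
R6: √((-306.21)² + (-1058.80)²) = √(93764.5641 + 1121057.4400) = 1102.19 mm
R7: √((-429.69)² + (301.42)²) = √(184633.4961 + 90854.0164) = 524.87 mm
R8: √((1071.99)² + (-820.34)²) = √(1149162.5601 + 672957.7156) = 1349.86 mm
R9: √((1015.75)² + (-391.06)²) = √(1031748.0625 + 152927.9236) = 1088.43 mm
R10: √((377.31)² + (-863.04)²) = √(142362.8361 + 744838.0416) = 941.91 mm
R11: √((94.33)² + (-311.66)²) = √(8898.1489 + 97131.9556) = 325.62 mm
R12: √((-143.64)² + (-15.49)²) = √(20632.4496 + 239.9401) = 144.47 mm
R13: √((561.83)² + (-154.35)²) = √(315652.9489 + 23823.9225) = 582.65 mm
Threshold 460 mm: R12 (144.47 mm), R11 (325.62 mm), R5 (390.77 mm) are within range.

R12, R11, R5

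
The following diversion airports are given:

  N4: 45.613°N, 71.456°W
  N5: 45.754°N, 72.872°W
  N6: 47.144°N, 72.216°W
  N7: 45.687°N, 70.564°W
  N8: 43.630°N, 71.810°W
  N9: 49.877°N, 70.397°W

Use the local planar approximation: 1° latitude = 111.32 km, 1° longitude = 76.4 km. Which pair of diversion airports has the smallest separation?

Pairwise distances:
N4–N7: √((0.074·111.32)² + (0.892·76.4)²) = √(67.85937 + 4644.25894) = 68.645 km
N4–N5: √((0.141·111.32)² + (-1.416·76.4)²) = √(246.36818 + 11703.43167) = 109.315 km
N5–N6: √((1.390·111.32)² + (0.656·76.4)²) = √(23942.85833 + 2511.85402) = 162.649 km
N5–N7: √((-0.067·111.32)² + (2.308·76.4)²) = √(55.62833 + 31092.69209) = 176.489 km
N4–N6: √((1.531·111.32)² + (-0.760·76.4)²) = √(29046.69849 + 3371.42810) = 180.050 km
N6–N7: √((-1.457·111.32)² + (1.652·76.4)²) = √(26306.64710 + 15929.67088) = 205.515 km
N4–N8: √((-1.983·111.32)² + (-0.354·76.4)²) = √(48729.48525 + 731.46448) = 222.398 km
N7–N8: √((-2.057·111.32)² + (-1.246·76.4)²) = √(52434.24014 + 9061.97379) = 247.984 km
N5–N8: √((-2.124·111.32)² + (1.062·76.4)²) = √(55905.61381 + 6583.18031) = 249.978 km
N6–N9: √((2.733·111.32)² + (1.819·76.4)²) = √(92560.49291 + 19313.10561) = 334.475 km
N6–N8: √((-3.514·111.32)² + (0.406·76.4)²) = √(153020.60322 + 962.14114) = 392.406 km
N7–N9: √((4.190·111.32)² + (0.167·76.4)²) = √(217557.69119 + 162.78698) = 466.605 km
N4–N9: √((4.264·111.32)² + (1.059·76.4)²) = √(225310.16591 + 6546.03974) = 481.514 km
N5–N9: √((4.123·111.32)² + (2.475·76.4)²) = √(210655.62724 + 35755.02810) = 496.398 km
N8–N9: √((6.247·111.32)² + (1.413·76.4)²) = √(483603.46869 + 11653.89339) = 703.745 km
Closest pair: N4–N7 at 68.645 km.

N4 and N7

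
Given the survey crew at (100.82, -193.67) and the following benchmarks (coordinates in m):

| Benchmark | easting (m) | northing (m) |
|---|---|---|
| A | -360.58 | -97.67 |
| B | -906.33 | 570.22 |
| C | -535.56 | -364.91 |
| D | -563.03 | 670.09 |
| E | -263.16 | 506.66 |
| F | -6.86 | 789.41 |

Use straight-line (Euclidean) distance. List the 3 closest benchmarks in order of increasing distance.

A, C, E

Distances from (100.82, -193.67):
A: √((-461.40)² + (96.00)²) = √(212889.9600 + 9216.0000) = 471.28 m
B: √((-1007.15)² + (763.89)²) = √(1014351.1225 + 583527.9321) = 1264.07 m
C: √((-636.38)² + (-171.24)²) = √(404979.5044 + 29323.1376) = 659.02 m
D: √((-663.85)² + (863.76)²) = √(440696.8225 + 746081.3376) = 1089.39 m
E: √((-363.98)² + (700.33)²) = √(132481.4404 + 490462.1089) = 789.27 m
F: √((-107.68)² + (983.08)²) = √(11594.9824 + 966446.2864) = 988.96 m
Sorted: A (471.28 m) < C (659.02 m) < E (789.27 m) < F (988.96 m) < D (1089.39 m) < …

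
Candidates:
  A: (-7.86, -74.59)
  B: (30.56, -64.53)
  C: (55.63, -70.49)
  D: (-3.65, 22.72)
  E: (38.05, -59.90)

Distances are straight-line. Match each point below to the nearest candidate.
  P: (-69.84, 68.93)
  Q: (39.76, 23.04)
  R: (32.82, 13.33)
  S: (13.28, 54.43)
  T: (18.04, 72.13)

P→D; Q→D; R→D; S→D; T→D

P at (-69.84, 68.93):
  A: √((61.98)² + (-143.52)²) = √(3841.5204 + 20597.9904) = 156.33
  B: √((100.40)² + (-133.46)²) = √(10080.1600 + 17811.5716) = 167.01
  C: √((125.47)² + (-139.42)²) = √(15742.7209 + 19437.9364) = 187.57
  D: √((66.19)² + (-46.21)²) = √(4381.1161 + 2135.3641) = 80.72
  E: √((107.89)² + (-128.83)²) = √(11640.2521 + 16597.1689) = 168.04
  → nearest: D (80.72)
Q at (39.76, 23.04):
  A: √((-47.62)² + (-97.63)²) = √(2267.6644 + 9531.6169) = 108.62
  B: √((-9.20)² + (-87.57)²) = √(84.6400 + 7668.5049) = 88.05
  C: √((15.87)² + (-93.53)²) = √(251.8569 + 8747.8609) = 94.87
  D: √((-43.41)² + (-0.32)²) = √(1884.4281 + 0.1024) = 43.41
  E: √((-1.71)² + (-82.94)²) = √(2.9241 + 6879.0436) = 82.96
  → nearest: D (43.41)
R at (32.82, 13.33):
  A: √((-40.68)² + (-87.92)²) = √(1654.8624 + 7729.9264) = 96.88
  B: √((-2.26)² + (-77.86)²) = √(5.1076 + 6062.1796) = 77.89
  C: √((22.81)² + (-83.82)²) = √(520.2961 + 7025.7924) = 86.87
  D: √((-36.47)² + (9.39)²) = √(1330.0609 + 88.1721) = 37.66
  E: √((5.23)² + (-73.23)²) = √(27.3529 + 5362.6329) = 73.42
  → nearest: D (37.66)
S at (13.28, 54.43):
  A: √((-21.14)² + (-129.02)²) = √(446.8996 + 16646.1604) = 130.74
  B: √((17.28)² + (-118.96)²) = √(298.5984 + 14151.4816) = 120.21
  C: √((42.35)² + (-124.92)²) = √(1793.5225 + 15605.0064) = 131.90
  D: √((-16.93)² + (-31.71)²) = √(286.6249 + 1005.5241) = 35.95
  E: √((24.77)² + (-114.33)²) = √(613.5529 + 13071.3489) = 116.98
  → nearest: D (35.95)
T at (18.04, 72.13):
  A: √((-25.90)² + (-146.72)²) = √(670.8100 + 21526.7584) = 148.99
  B: √((12.52)² + (-136.66)²) = √(156.7504 + 18675.9556) = 137.23
  C: √((37.59)² + (-142.62)²) = √(1413.0081 + 20340.4644) = 147.49
  D: √((-21.69)² + (-49.41)²) = √(470.4561 + 2441.3481) = 53.96
  E: √((20.01)² + (-132.03)²) = √(400.4001 + 17431.9209) = 133.54
  → nearest: D (53.96)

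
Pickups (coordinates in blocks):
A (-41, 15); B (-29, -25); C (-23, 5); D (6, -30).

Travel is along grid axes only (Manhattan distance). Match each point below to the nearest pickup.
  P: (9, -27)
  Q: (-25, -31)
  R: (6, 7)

P→D; Q→B; R→C

P at (9, -27):
  A: |-50| + |42| = 50 + 42 = 92 blocks
  B: |-38| + |2| = 38 + 2 = 40 blocks
  C: |-32| + |32| = 32 + 32 = 64 blocks
  D: |-3| + |-3| = 3 + 3 = 6 blocks
  → nearest: D (6 blocks)
Q at (-25, -31):
  A: |-16| + |46| = 16 + 46 = 62 blocks
  B: |-4| + |6| = 4 + 6 = 10 blocks
  C: |2| + |36| = 2 + 36 = 38 blocks
  D: |31| + |1| = 31 + 1 = 32 blocks
  → nearest: B (10 blocks)
R at (6, 7):
  A: |-47| + |8| = 47 + 8 = 55 blocks
  B: |-35| + |-32| = 35 + 32 = 67 blocks
  C: |-29| + |-2| = 29 + 2 = 31 blocks
  D: |0| + |-37| = 0 + 37 = 37 blocks
  → nearest: C (31 blocks)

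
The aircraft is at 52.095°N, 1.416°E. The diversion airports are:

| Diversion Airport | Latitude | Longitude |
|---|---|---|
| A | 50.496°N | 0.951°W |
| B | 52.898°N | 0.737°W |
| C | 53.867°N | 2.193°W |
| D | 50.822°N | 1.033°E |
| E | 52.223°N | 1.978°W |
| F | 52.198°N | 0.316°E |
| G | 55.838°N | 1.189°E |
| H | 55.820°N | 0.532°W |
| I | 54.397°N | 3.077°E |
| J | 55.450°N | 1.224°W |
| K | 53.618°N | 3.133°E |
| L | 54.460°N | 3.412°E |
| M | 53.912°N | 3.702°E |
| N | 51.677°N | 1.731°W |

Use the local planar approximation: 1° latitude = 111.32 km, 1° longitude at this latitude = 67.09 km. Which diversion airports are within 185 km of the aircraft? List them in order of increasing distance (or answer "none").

Distances from 52.095°N, 1.416°E:
A: √((-1.599·111.32)² + (-2.367·67.09)²) = √(31684.24208 + 25218.08473) = 238.542 km
B: √((0.803·111.32)² + (-2.153·67.09)²) = √(7990.56495 + 20864.29158) = 169.867 km
C: √((1.772·111.32)² + (-3.609·67.09)²) = √(38911.12886 + 58625.87638) = 312.309 km
D: √((-1.273·111.32)² + (-0.383·67.09)²) = √(20081.82613 + 660.25718) = 144.021 km
E: √((0.128·111.32)² + (-3.394·67.09)²) = √(203.03286 + 51848.86570) = 228.149 km
F: √((0.103·111.32)² + (-1.100·67.09)²) = √(131.46824 + 5446.29240) = 74.684 km
G: √((3.743·111.32)² + (-0.227·67.09)²) = √(173614.52224 + 231.93554) = 416.949 km
H: √((3.725·111.32)² + (-1.948·67.09)²) = √(171948.72089 + 17080.22112) = 434.775 km
I: √((2.302·111.32)² + (1.661·67.09)²) = √(65668.49057 + 12418.09130) = 279.440 km
J: √((3.355·111.32)² + (-2.640·67.09)²) = √(139486.26466 + 31370.64423) = 413.348 km
K: √((1.523·111.32)² + (1.717·67.09)²) = √(28743.93367 + 13269.54935) = 204.972 km
L: √((2.365·111.32)² + (1.996·67.09)²) = √(69312.04068 + 17932.32733) = 295.372 km
M: √((1.817·111.32)² + (2.286·67.09)²) = √(40912.52182 + 23521.66367) = 253.839 km
N: √((-0.418·111.32)² + (-3.147·67.09)²) = √(2165.20469 + 44576.81854) = 216.199 km
Threshold 185 km: F (74.684 km), D (144.021 km), B (169.867 km) are within range.

F, D, B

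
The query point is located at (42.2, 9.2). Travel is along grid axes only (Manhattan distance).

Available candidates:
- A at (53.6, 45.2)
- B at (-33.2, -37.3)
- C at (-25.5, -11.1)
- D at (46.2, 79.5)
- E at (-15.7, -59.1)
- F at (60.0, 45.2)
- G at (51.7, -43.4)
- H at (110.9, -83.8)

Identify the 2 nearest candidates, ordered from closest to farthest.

Distances from (42.2, 9.2):
A: |11.4| + |36.0| = 11.4 + 36.0 = 47.4
B: |-75.4| + |-46.5| = 75.4 + 46.5 = 121.9
C: |-67.7| + |-20.3| = 67.7 + 20.3 = 88.0
D: |4.0| + |70.3| = 4.0 + 70.3 = 74.3
E: |-57.9| + |-68.3| = 57.9 + 68.3 = 126.2
F: |17.8| + |36.0| = 17.8 + 36.0 = 53.8
G: |9.5| + |-52.6| = 9.5 + 52.6 = 62.1
H: |68.7| + |-93.0| = 68.7 + 93.0 = 161.7
Sorted: A (47.4) < F (53.8) < G (62.1) < D (74.3) < …

A, F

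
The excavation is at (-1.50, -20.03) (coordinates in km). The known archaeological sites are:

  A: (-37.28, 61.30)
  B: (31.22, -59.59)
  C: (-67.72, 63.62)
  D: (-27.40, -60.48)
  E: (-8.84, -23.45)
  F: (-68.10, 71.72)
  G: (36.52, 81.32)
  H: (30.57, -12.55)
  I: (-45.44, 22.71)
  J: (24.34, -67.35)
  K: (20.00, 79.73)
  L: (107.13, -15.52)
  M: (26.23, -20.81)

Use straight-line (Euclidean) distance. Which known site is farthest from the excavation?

F

Distances from (-1.50, -20.03):
A: 88.85 km
B: 51.34 km
C: 106.69 km
D: 48.03 km
E: 8.10 km
F: 113.37 km
G: 108.25 km
H: 32.93 km
I: 61.30 km
J: 53.92 km
K: 102.05 km
L: 108.72 km
M: 27.74 km
Maximum: F at 113.37 km.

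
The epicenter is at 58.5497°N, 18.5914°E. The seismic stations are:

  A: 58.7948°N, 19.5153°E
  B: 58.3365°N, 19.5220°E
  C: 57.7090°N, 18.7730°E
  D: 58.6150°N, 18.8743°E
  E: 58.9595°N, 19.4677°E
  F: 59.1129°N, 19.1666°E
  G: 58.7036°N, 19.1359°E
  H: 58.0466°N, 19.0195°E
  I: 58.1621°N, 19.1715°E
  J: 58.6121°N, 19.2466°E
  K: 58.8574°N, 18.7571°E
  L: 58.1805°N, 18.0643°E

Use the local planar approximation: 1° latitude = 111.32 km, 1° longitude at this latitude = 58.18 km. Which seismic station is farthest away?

Distances from 58.5497°N, 18.5914°E:
A: √((0.2451·111.32)² + (0.9239·58.18)²) = √(744.445686 + 2889.331471) = 60.2808 km
B: √((-0.2132·111.32)² + (0.9306·58.18)²) = √(563.275415 + 2931.389516) = 59.1157 km
C: √((-0.8407·111.32)² + (0.1816·58.18)²) = √(8758.474909 + 111.629537) = 94.1812 km
D: √((0.0653·111.32)² + (0.2829·58.18)²) = √(52.841210 + 270.902697) = 17.9929 km
E: √((0.4098·111.32)² + (0.8763·58.18)²) = √(2081.087322 + 2599.279952) = 68.4132 km
F: √((0.5632·111.32)² + (0.5752·58.18)²) = √(3930.716191 + 1119.915327) = 71.0678 km
G: √((0.1539·111.32)² + (0.5445·58.18)²) = √(293.510495 + 1003.559675) = 36.0149 km
H: √((-0.5031·111.32)² + (0.4281·58.18)²) = √(3136.570330 + 620.351575) = 61.2937 km
I: √((-0.3876·111.32)² + (0.5801·58.18)²) = √(1861.718147 + 1139.077215) = 54.7795 km
J: √((0.0624·111.32)² + (0.6552·58.18)²) = √(48.252028 + 1453.099025) = 38.7473 km
K: √((0.3077·111.32)² + (0.1657·58.18)²) = √(1173.279244 + 92.937813) = 35.5839 km
L: √((-0.3692·111.32)² + (-0.5271·58.18)²) = √(1689.156077 + 940.445140) = 51.2796 km
Maximum: C at 94.1812 km.

C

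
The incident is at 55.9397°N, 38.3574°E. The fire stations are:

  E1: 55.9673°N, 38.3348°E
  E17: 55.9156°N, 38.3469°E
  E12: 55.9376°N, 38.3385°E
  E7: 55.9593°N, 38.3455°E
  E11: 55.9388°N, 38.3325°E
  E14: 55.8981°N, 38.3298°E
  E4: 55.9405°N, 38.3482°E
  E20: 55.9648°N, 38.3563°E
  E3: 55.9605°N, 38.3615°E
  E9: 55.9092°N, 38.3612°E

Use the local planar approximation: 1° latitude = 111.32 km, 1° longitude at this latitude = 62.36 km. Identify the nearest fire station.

Distances from 55.9397°N, 38.3574°E:
E1: 3.3802 km
E17: 2.7616 km
E12: 1.2016 km
E7: 2.3046 km
E11: 1.5560 km
E14: 4.9404 km
E4: 0.5806 km
E20: 2.7950 km
E3: 2.3295 km
E9: 3.4035 km
Minimum: E4 at 0.5806 km.

E4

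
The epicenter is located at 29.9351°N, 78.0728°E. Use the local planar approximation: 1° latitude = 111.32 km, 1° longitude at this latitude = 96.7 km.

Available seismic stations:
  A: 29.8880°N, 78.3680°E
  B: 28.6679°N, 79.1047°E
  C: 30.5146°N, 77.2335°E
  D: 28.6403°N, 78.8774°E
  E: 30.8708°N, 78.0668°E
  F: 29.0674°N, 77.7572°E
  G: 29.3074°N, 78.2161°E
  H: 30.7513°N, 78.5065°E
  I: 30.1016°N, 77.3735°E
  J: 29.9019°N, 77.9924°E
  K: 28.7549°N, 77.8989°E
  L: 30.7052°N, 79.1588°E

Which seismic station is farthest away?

B

Distances from 29.9351°N, 78.0728°E:
A: √((-0.0471·111.32)² + (0.2952·96.7)²) = √(27.490853 + 814.864981) = 29.0234 km
B: √((-1.2672·111.32)² + (1.0319·96.7)²) = √(19899.250715 + 9956.992341) = 172.7896 km
C: √((0.5795·111.32)² + (-0.8393·96.7)²) = √(4161.532359 + 6586.995919) = 103.6751 km
D: √((-1.2948·111.32)² + (0.8046·96.7)²) = √(20775.513974 + 6053.590015) = 163.7959 km
E: √((0.9357·111.32)² + (-0.0060·96.7)²) = √(10849.748076 + 0.336632) = 104.1637 km
F: √((-0.8677·111.32)² + (-0.3156·96.7)²) = √(9330.084783 + 931.380063) = 101.2989 km
G: √((-0.6277·111.32)² + (0.1433·96.7)²) = √(4882.594444 + 192.019498) = 71.2363 km
H: √((0.8162·111.32)² + (0.4337·96.7)²) = √(8255.427661 + 1758.862107) = 100.0714 km
I: √((0.1665·111.32)² + (-0.6993·96.7)²) = √(343.538070 + 4572.776810) = 70.1164 km
J: √((-0.0332·111.32)² + (-0.0804·96.7)²) = √(13.659115 + 60.445649) = 8.6084 km
K: √((-1.1802·111.32)² + (-0.1739·96.7)²) = √(17260.668665 + 282.782228) = 132.4517 km
L: √((0.7701·111.32)² + (1.0860·96.7)²) = √(7349.209743 + 11028.402262) = 135.5641 km
Maximum: B at 172.7896 km.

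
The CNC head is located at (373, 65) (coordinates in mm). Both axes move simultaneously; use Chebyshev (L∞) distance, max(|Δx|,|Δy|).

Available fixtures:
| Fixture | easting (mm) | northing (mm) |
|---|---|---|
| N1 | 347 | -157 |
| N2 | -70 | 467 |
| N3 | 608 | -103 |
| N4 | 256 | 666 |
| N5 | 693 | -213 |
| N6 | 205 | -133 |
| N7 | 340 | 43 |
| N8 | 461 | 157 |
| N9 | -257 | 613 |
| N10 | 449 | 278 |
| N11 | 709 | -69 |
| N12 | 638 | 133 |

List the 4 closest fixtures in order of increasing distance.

N7, N8, N6, N10

Distances from (373, 65):
N1: max(|-26|, |-222|) = 222 mm
N2: max(|-443|, |402|) = 443 mm
N3: max(|235|, |-168|) = 235 mm
N4: max(|-117|, |601|) = 601 mm
N5: max(|320|, |-278|) = 320 mm
N6: max(|-168|, |-198|) = 198 mm
N7: max(|-33|, |-22|) = 33 mm
N8: max(|88|, |92|) = 92 mm
N9: max(|-630|, |548|) = 630 mm
N10: max(|76|, |213|) = 213 mm
N11: max(|336|, |-134|) = 336 mm
N12: max(|265|, |68|) = 265 mm
Sorted: N7 (33 mm) < N8 (92 mm) < N6 (198 mm) < N10 (213 mm) < N1 (222 mm) < N3 (235 mm) < …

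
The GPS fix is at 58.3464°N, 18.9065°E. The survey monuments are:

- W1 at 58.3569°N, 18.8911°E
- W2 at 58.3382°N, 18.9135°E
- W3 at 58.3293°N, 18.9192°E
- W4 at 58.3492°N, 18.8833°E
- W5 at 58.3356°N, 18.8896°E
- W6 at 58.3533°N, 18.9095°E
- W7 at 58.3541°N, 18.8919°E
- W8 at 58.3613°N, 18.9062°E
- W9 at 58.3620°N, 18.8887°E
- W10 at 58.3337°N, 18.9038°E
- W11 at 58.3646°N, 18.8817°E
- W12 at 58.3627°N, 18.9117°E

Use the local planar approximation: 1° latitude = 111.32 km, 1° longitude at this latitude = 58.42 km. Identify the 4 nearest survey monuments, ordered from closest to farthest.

Distances from 58.3464°N, 18.9065°E:
W1: 1.4750 km
W2: 1.0002 km
W3: 2.0430 km
W4: 1.3907 km
W5: 1.5557 km
W6: 0.7878 km
W7: 1.2092 km
W8: 1.6588 km
W9: 2.0241 km
W10: 1.4225 km
W11: 2.4908 km
W12: 1.8398 km
Sorted: W6 (0.7878 km) < W2 (1.0002 km) < W7 (1.2092 km) < W4 (1.3907 km) < W10 (1.4225 km) < W1 (1.4750 km) < …

W6, W2, W7, W4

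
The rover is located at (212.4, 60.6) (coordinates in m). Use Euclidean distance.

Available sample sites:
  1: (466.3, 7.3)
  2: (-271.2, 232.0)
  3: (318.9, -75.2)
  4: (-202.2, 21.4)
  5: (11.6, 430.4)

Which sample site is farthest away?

2

Distances from (212.4, 60.6):
1: √((253.9)² + (-53.3)²) = √(64465.210 + 2840.890) = 259.4 m
2: √((-483.6)² + (171.4)²) = √(233868.960 + 29377.960) = 513.1 m
3: √((106.5)² + (-135.8)²) = √(11342.250 + 18441.640) = 172.6 m
4: √((-414.6)² + (-39.2)²) = √(171893.160 + 1536.640) = 416.4 m
5: √((-200.8)² + (369.8)²) = √(40320.640 + 136752.040) = 420.8 m
Maximum: 2 at 513.1 m.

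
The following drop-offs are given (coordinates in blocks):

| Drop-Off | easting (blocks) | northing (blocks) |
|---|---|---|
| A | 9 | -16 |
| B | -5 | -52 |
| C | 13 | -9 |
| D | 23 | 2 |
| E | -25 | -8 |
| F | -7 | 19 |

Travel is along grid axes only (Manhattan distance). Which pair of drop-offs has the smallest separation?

A and C

Pairwise distances:
A–C: 11 blocks
C–D: 21 blocks
A–D: 32 blocks
C–E: 39 blocks
A–E: 42 blocks
E–F: 45 blocks
D–F: 47 blocks
C–F: 48 blocks
A–B: 50 blocks
A–F: 51 blocks
D–E: 58 blocks
B–C: 61 blocks
B–E: 64 blocks
B–F: 73 blocks
B–D: 82 blocks
Closest pair: A–C at 11 blocks.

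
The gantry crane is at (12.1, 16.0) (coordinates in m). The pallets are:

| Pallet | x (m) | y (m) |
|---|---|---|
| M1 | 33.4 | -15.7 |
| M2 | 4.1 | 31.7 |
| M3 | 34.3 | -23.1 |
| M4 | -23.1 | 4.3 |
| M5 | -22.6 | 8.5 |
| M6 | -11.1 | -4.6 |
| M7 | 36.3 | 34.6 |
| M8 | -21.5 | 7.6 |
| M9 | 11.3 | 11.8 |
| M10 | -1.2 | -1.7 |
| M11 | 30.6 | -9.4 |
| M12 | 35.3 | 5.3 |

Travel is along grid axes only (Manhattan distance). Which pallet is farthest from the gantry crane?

M3

Distances from (12.1, 16.0):
M1: |21.3| + |-31.7| = 21.3 + 31.7 = 53.0 m
M2: |-8.0| + |15.7| = 8.0 + 15.7 = 23.7 m
M3: |22.2| + |-39.1| = 22.2 + 39.1 = 61.3 m
M4: |-35.2| + |-11.7| = 35.2 + 11.7 = 46.9 m
M5: |-34.7| + |-7.5| = 34.7 + 7.5 = 42.2 m
M6: |-23.2| + |-20.6| = 23.2 + 20.6 = 43.8 m
M7: |24.2| + |18.6| = 24.2 + 18.6 = 42.8 m
M8: |-33.6| + |-8.4| = 33.6 + 8.4 = 42.0 m
M9: |-0.8| + |-4.2| = 0.8 + 4.2 = 5.0 m
M10: |-13.3| + |-17.7| = 13.3 + 17.7 = 31.0 m
M11: |18.5| + |-25.4| = 18.5 + 25.4 = 43.9 m
M12: |23.2| + |-10.7| = 23.2 + 10.7 = 33.9 m
Maximum: M3 at 61.3 m.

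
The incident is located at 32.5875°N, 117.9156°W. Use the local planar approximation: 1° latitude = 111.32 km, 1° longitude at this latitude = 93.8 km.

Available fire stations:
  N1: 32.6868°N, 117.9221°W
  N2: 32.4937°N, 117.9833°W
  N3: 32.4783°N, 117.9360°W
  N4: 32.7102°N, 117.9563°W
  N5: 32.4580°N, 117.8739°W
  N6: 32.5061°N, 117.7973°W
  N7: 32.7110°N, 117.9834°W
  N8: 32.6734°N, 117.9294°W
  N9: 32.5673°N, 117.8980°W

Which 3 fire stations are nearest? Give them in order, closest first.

N9, N8, N1

Distances from 32.5875°N, 117.9156°W:
N1: 11.0709 km
N2: 12.2212 km
N3: 12.3058 km
N4: 14.1824 km
N5: 14.9372 km
N6: 14.3263 km
N7: 15.1477 km
N8: 9.6496 km
N9: 2.7896 km
Sorted: N9 (2.7896 km) < N8 (9.6496 km) < N1 (11.0709 km) < N2 (12.2212 km) < N3 (12.3058 km) < …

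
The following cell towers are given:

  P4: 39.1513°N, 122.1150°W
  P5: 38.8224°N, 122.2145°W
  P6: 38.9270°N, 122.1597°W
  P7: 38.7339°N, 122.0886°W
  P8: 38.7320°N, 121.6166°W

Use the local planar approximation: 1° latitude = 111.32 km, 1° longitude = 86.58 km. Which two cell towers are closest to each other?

Pairwise distances:
P4–P5: 37.6130 km
P4–P6: 25.2672 km
P4–P7: 46.5212 km
P4–P8: 63.5668 km
P5–P6: 12.5736 km
P5–P7: 14.6928 km
P5–P8: 52.7353 km
P6–P7: 22.3600 km
P6–P8: 51.7904 km
P7–P8: 40.8663 km
Closest pair: P5–P6 at 12.5736 km.

P5 and P6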